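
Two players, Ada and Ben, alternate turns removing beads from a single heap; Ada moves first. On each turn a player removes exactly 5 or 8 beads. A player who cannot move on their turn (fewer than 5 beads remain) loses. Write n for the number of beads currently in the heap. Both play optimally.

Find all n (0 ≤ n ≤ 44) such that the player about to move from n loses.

0, 1, 2, 3, 4, 13, 14, 15, 16, 17, 26, 27, 28, 29, 30, 39, 40, 41, 42, 43

Compute win/loss labels from the base case upward. A position with no move is L. Any other position is W if it can reach an L in one move, else L.
n=0: no move → L
n=1: no move → L
n=2: no move → L
n=3: no move → L
n=4: no move → L
n=5: reaches L-position 0 → W
n=6: reaches L-position 1 → W
n=7: reaches L-position 2 → W
n=8: reaches L-position 3 → W
n=9: reaches L-position 4 → W
n=10: reaches L-position 2 → W
n=11: reaches L-position 3 → W
n=12: reaches L-position 4 → W
n=13: only reaches 8(W), 5(W), all W → L
n=14: only reaches 9(W), 6(W), all W → L
n=15: only reaches 10(W), 7(W), all W → L
n=16: only reaches 11(W), 8(W), all W → L
n=17: only reaches 12(W), 9(W), all W → L
n=18: reaches L-position 13 → W
n=19: reaches L-position 14 → W
n=20: reaches L-position 15 → W
n=21: reaches L-position 16 → W
n=22: reaches L-position 17 → W
n=23: reaches L-position 15 → W
n=24: reaches L-position 16 → W
n=25: reaches L-position 17 → W
n=26: only reaches 21(W), 18(W), all W → L
n=27: only reaches 22(W), 19(W), all W → L
n=28: only reaches 23(W), 20(W), all W → L
n=29: only reaches 24(W), 21(W), all W → L
n=30: only reaches 25(W), 22(W), all W → L
n=31: reaches L-position 26 → W
n=32: reaches L-position 27 → W
n=33: reaches L-position 28 → W
n=34: reaches L-position 29 → W
n=35: reaches L-position 30 → W
n=36: reaches L-position 28 → W
n=37: reaches L-position 29 → W
n=38: reaches L-position 30 → W
n=39: only reaches 34(W), 31(W), all W → L
n=40: only reaches 35(W), 32(W), all W → L
n=41: only reaches 36(W), 33(W), all W → L
n=42: only reaches 37(W), 34(W), all W → L
n=43: only reaches 38(W), 35(W), all W → L
n=44: reaches L-position 39 → W
The losing starting values of n are exactly the entries labelled L in this table (20 of them).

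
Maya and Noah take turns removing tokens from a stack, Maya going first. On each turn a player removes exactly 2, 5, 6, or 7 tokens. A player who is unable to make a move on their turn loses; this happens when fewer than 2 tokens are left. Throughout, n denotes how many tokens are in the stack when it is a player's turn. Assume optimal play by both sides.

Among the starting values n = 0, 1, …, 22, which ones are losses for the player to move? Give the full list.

Positions with no move are L. A position that does have a move is losing for the player to move precisely when every available move leads to a winning position for the opponent. Fill in the labels:
n=0: no move → L
n=1: no move → L
n=2: reaches L-position 0 → W
n=3: reaches L-position 1 → W
n=4: only reaches 2(W), which is W → L
n=5: reaches L-position 0 → W
n=6: reaches L-position 4 → W
n=7: reaches L-position 1 → W
n=8: reaches L-position 1 → W
n=9: reaches L-position 4 → W
n=10: reaches L-position 4 → W
n=11: reaches L-position 4 → W
n=12: only reaches 10(W), 7(W), 6(W), 5(W), all W → L
n=13: only reaches 11(W), 8(W), 7(W), 6(W), all W → L
n=14: reaches L-position 12 → W
n=15: reaches L-position 13 → W
n=16: only reaches 14(W), 11(W), 10(W), 9(W), all W → L
n=17: reaches L-position 12 → W
n=18: reaches L-position 16 → W
n=19: reaches L-position 13 → W
n=20: reaches L-position 13 → W
n=21: reaches L-position 16 → W
n=22: reaches L-position 16 → W
The losing starting values of n are exactly the entries labelled L in this table (6 of them).

0, 1, 4, 12, 13, 16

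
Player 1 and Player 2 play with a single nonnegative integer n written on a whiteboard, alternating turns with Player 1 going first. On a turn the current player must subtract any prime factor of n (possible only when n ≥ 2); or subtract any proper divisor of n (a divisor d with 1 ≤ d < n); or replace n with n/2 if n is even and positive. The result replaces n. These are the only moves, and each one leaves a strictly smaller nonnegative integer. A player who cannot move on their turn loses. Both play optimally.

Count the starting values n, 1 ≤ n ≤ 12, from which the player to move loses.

Compute win/loss labels from the base case upward. A position with no move is L. Any other position is W if it can reach an L in one move, else L.
n=0: no move → L
n=1: no move → L
n=2: →0(L), so W
n=3: →0(L), so W
n=4: →2(W), 3(W) — all W, so L
n=5: →0(L), so W
n=6: →4(L), so W
n=7: →0(L), so W
n=8: →4(L), so W
n=9: →6(W), 8(W) — all W, so L
n=10: →9(L), so W
n=11: →0(L), so W
n=12: →9(L), so W
L entries with 1 ≤ n ≤ 12 (n=0 is outside the asked range and is not counted): n = 1, 4, 9; that makes 3.

3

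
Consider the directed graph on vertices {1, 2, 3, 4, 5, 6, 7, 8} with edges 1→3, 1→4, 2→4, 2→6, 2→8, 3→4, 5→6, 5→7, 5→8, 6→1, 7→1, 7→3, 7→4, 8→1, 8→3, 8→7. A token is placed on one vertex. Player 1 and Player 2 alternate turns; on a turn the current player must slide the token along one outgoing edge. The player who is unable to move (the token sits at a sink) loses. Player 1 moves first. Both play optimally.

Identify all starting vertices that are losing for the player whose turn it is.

4, 6, 8

Positions with no move are L. A position that does have a move is losing for the player to move precisely when every available move leads to a winning position for the opponent. Fill in the labels:
Every edge goes from a vertex to one that appears earlier in the order 4, 3, 1, 7, 8, 6, 5, 2, so processing vertices in that order labels each vertex after all of its successors.
4: no outgoing edge → L
3: →4(L), so W
1: →4(L), so W
7: →4(L), so W
8: →7(W), 1(W), 3(W) — all W, so L
6: →1(W) only, which is W, so L
5: →6(L), so W
2: →6(L), so W
Reading off the rows marked L gives the requested list; there are 3 such vertices.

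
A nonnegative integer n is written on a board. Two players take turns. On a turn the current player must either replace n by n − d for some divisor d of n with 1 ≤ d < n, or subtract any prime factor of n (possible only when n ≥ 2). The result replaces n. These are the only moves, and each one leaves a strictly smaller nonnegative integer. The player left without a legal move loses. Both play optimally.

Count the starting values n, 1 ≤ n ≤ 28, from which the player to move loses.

Compute win/loss labels from the base case upward. A position with no move is L. Any other position is W if it can reach an L in one move, else L.
n=0: no move → L
n=1: no move → L
n=2: can move to 0, which is L ⇒ W
n=3: can move to 0, which is L ⇒ W
n=4: moves to 2(W), 3(W); every one is W ⇒ L
n=5: can move to 0, which is L ⇒ W
n=6: can move to 4, which is L ⇒ W
n=7: can move to 0, which is L ⇒ W
n=8: can move to 4, which is L ⇒ W
n=9: moves to 6(W), 8(W); every one is W ⇒ L
n=10: can move to 9, which is L ⇒ W
n=11: can move to 0, which is L ⇒ W
n=12: can move to 9, which is L ⇒ W
n=13: can move to 0, which is L ⇒ W
n=14: moves to 7(W), 12(W), 13(W); every one is W ⇒ L
n=15: can move to 14, which is L ⇒ W
n=16: can move to 14, which is L ⇒ W
n=17: can move to 0, which is L ⇒ W
n=18: can move to 9, which is L ⇒ W
n=19: can move to 0, which is L ⇒ W
n=20: moves to 10(W), 15(W), 16(W), 18(W), 19(W); every one is W ⇒ L
n=21: can move to 14, which is L ⇒ W
n=22: can move to 20, which is L ⇒ W
n=23: can move to 0, which is L ⇒ W
n=24: can move to 20, which is L ⇒ W
n=25: can move to 20, which is L ⇒ W
n=26: moves to 13(W), 24(W), 25(W); every one is W ⇒ L
n=27: can move to 26, which is L ⇒ W
n=28: can move to 14, which is L ⇒ W
L entries with 1 ≤ n ≤ 28 (n=0 is outside the asked range and is not counted): n = 1, 4, 9, 14, 20, 26; that makes 6.

6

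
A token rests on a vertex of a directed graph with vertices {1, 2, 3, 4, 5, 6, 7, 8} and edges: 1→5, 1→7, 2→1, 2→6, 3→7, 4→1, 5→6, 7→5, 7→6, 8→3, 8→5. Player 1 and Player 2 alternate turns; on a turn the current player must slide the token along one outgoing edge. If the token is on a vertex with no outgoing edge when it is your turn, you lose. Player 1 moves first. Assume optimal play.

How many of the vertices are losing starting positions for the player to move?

Classify positions by backward induction: terminal positions (no move available) are L. From any other position, the mover wins iff some move reaches an L.
Every edge goes from a vertex to one that appears earlier in the order 6, 5, 7, 1, 3, 2, 8, 4, so processing vertices in that order labels each vertex after all of its successors.
6: no outgoing edge → L
5: →6(L), so W
7: →6(L), so W
1: →7(W), 5(W) — all W, so L
3: →7(W) only, which is W, so L
2: →1(L), so W
8: →3(L), so W
4: →1(L), so W
The L vertices are 1, 3, 6; that is 3 in all.

3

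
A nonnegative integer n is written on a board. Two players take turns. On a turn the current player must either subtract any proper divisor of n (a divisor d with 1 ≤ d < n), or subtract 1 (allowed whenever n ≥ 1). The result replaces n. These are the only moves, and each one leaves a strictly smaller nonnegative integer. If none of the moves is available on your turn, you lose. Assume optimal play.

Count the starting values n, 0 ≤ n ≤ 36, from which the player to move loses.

Compute win/loss labels from the base case upward. A position with no move is L. Any other position is W if it can reach an L in one move, else L.
n=0: no move → L
n=1: →0(L), so W
n=2: →1(W) only, which is W, so L
n=3: →2(L), so W
n=4: →2(L), so W
n=5: →4(W) only, which is W, so L
n=6: →5(L), so W
n=7: →6(W) only, which is W, so L
n=8: →7(L), so W
n=9: →6(W), 8(W) — all W, so L
n=10: →5(L), so W
n=11: →10(W) only, which is W, so L
n=12: →9(L), so W
n=13: →12(W) only, which is W, so L
n=14: →7(L), so W
n=15: →10(W), 12(W), 14(W) — all W, so L
n=16: →15(L), so W
n=17: →16(W) only, which is W, so L
n=18: →9(L), so W
n=19: →18(W) only, which is W, so L
n=20: →15(L), so W
n=21: →14(W), 18(W), 20(W) — all W, so L
n=22: →11(L), so W
n=23: →22(W) only, which is W, so L
n=24: →21(L), so W
n=25: →20(W), 24(W) — all W, so L
n=26: →13(L), so W
n=27: →18(W), 24(W), 26(W) — all W, so L
n=28: →21(L), so W
n=29: →28(W) only, which is W, so L
n=30: →15(L), so W
n=31: →30(W) only, which is W, so L
n=32: →31(L), so W
n=33: →22(W), 30(W), 32(W) — all W, so L
n=34: →17(L), so W
n=35: →28(W), 30(W), 34(W) — all W, so L
n=36: →27(L), so W
L entries with 0 ≤ n ≤ 36: n = 0, 2, 5, 7, 9, 11, 13, 15, 17, 19, 21, 23, 25, 27, 29, 31, 33, 35; that makes 18.

18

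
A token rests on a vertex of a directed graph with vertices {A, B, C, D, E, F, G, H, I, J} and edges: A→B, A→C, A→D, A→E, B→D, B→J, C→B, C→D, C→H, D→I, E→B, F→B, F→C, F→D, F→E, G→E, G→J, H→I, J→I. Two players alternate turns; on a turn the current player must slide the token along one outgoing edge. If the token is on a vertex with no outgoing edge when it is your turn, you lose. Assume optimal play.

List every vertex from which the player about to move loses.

Positions with no move are L. A position that does have a move is losing for the player to move precisely when every available move leads to a winning position for the opponent. Fill in the labels:
Every edge goes from a vertex to one that appears earlier in the order I, J, D, B, H, E, C, F, G, A, so processing vertices in that order labels each vertex after all of its successors.
I: no outgoing edge → L
J: reaches L-position I → W
D: reaches L-position I → W
B: only reaches D(W), J(W), all W → L
H: reaches L-position I → W
E: reaches L-position B → W
C: reaches L-position B → W
F: reaches L-position B → W
G: only reaches E(W), J(W), all W → L
A: reaches L-position B → W
The losing starting vertices are exactly the entries labelled L in this table (3 of them).

B, G, I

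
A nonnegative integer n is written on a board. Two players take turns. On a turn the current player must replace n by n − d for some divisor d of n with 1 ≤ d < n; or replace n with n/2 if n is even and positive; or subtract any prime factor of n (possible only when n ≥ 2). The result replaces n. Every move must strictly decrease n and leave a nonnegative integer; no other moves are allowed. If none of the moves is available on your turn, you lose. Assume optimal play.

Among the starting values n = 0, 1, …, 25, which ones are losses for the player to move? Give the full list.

Positions with no move are L. A position that does have a move is losing for the player to move precisely when every available move leads to a winning position for the opponent. Fill in the labels:
n=0: no move → L
n=1: no move → L
n=2: W (go to 0, an L position)
n=3: W (go to 0, an L position)
n=4: L (options 2(W), 3(W) are all W)
n=5: W (go to 0, an L position)
n=6: W (go to 4, an L position)
n=7: W (go to 0, an L position)
n=8: W (go to 4, an L position)
n=9: L (options 6(W), 8(W) are all W)
n=10: W (go to 9, an L position)
n=11: W (go to 0, an L position)
n=12: W (go to 9, an L position)
n=13: W (go to 0, an L position)
n=14: L (options 7(W), 12(W), 13(W) are all W)
n=15: W (go to 14, an L position)
n=16: W (go to 14, an L position)
n=17: W (go to 0, an L position)
n=18: W (go to 9, an L position)
n=19: W (go to 0, an L position)
n=20: L (options 10(W), 15(W), 16(W), 18(W), 19(W) are all W)
n=21: W (go to 14, an L position)
n=22: W (go to 20, an L position)
n=23: W (go to 0, an L position)
n=24: W (go to 20, an L position)
n=25: W (go to 20, an L position)
Reading off the rows marked L gives the requested list; there are 6 such values of n.

0, 1, 4, 9, 14, 20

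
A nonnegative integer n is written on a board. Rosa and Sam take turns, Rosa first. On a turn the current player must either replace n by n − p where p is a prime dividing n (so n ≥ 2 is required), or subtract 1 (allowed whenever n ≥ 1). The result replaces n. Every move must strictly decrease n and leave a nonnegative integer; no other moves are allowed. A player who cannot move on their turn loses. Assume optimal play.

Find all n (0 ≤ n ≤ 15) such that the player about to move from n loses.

0, 4, 8, 12

Build the W/L table. Terminal = L. A non-terminal position is W if it has a move to some L; otherwise it is L.
n=0: no move → L
n=1: →0(L), so W
n=2: →0(L), so W
n=3: →0(L), so W
n=4: →2(W), 3(W) — all W, so L
n=5: →0(L), so W
n=6: →4(L), so W
n=7: →0(L), so W
n=8: →6(W), 7(W) — all W, so L
n=9: →8(L), so W
n=10: →8(L), so W
n=11: →0(L), so W
n=12: →9(W), 10(W), 11(W) — all W, so L
n=13: →0(L), so W
n=14: →12(L), so W
n=15: →12(L), so W
The losing starting values of n are exactly the entries labelled L in this table (4 of them).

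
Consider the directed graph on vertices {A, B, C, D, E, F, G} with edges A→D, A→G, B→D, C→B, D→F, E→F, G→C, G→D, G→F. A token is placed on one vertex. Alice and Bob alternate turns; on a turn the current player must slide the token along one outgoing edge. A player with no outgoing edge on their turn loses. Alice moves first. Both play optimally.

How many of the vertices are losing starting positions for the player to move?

Label each position W (a win for the player to move) or L (a loss). A position with no legal move is L; any other position is W exactly when some move reaches an L, and L when every move reaches a W.
Every edge goes from a vertex to one that appears earlier in the order F, D, B, C, G, A, E, so processing vertices in that order labels each vertex after all of its successors.
F: no outgoing edge → L
D: W (go to F, an L position)
B: L (sole option D(W) is W)
C: W (go to B, an L position)
G: W (go to F, an L position)
A: L (options G(W), D(W) are all W)
E: W (go to F, an L position)
The L vertices are A, B, F; that is 3 in all.

3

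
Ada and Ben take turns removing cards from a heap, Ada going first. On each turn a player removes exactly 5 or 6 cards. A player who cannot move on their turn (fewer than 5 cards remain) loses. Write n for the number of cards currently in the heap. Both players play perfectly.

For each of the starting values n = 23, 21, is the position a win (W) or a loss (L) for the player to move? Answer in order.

23: L, 21: W

Work bottom-up. With no move the player to move loses. Otherwise the position is W if at least one move leads to an L position for the opponent, and L if every move leads to a W.
n=0: no move → L
n=1: no move → L
n=2: no move → L
n=3: no move → L
n=4: no move → L
n=5: W (go to 0, an L position)
n=6: W (go to 1, an L position)
n=7: W (go to 2, an L position)
n=8: W (go to 3, an L position)
n=9: W (go to 4, an L position)
n=10: W (go to 4, an L position)
n=11: L (options 6(W), 5(W) are all W)
n=12: L (options 7(W), 6(W) are all W)
n=13: L (options 8(W), 7(W) are all W)
n=14: L (options 9(W), 8(W) are all W)
n=15: L (options 10(W), 9(W) are all W)
n=16: W (go to 11, an L position)
n=17: W (go to 12, an L position)
n=18: W (go to 13, an L position)
n=19: W (go to 14, an L position)
n=20: W (go to 15, an L position)
n=21: W (go to 15, an L position)
n=22: L (options 17(W), 16(W) are all W)
n=23: L (options 18(W), 17(W) are all W)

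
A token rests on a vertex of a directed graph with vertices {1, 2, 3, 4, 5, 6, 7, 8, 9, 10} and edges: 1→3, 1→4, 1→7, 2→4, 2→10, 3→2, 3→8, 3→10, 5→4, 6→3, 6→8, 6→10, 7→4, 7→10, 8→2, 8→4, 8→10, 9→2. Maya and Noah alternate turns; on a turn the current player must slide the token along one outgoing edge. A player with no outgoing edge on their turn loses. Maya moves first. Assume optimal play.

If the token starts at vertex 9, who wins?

Compute win/loss labels from the base case upward. A position with no move is L. Any other position is W if it can reach an L in one move, else L.
Every edge goes from a vertex to one that appears earlier in the order 4, 10, 2, 8, 3, 7, 9, 5, 1, 6, so processing vertices in that order labels each vertex after all of its successors.
4: no outgoing edge → L
10: no outgoing edge → L
2: reaches L-position 10 → W
8: reaches L-position 10 → W
3: reaches L-position 10 → W
7: reaches L-position 10 → W
9: only reaches 2(W), which is W → L
5: reaches L-position 4 → W
1: reaches L-position 4 → W
6: reaches L-position 10 → W
The starting position 9 is L: whatever Maya does, the opponent receives a W position.

Noah wins.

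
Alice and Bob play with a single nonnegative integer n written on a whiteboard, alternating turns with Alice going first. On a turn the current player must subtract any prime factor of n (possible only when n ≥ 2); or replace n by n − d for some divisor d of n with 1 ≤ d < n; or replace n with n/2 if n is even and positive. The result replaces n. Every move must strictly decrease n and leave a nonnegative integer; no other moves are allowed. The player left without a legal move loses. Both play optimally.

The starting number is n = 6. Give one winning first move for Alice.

Work bottom-up. With no move the player to move loses. Otherwise the position is W if at least one move leads to an L position for the opponent, and L if every move leads to a W.
n=0: no move → L
n=1: no move → L
n=2: W (go to 0, an L position)
n=3: W (go to 0, an L position)
n=4: L (options 2(W), 3(W) are all W)
n=5: W (go to 0, an L position)
n=6: W (go to 4, an L position)
From 6, the L positions reachable in one move are: 4.

Move to 4.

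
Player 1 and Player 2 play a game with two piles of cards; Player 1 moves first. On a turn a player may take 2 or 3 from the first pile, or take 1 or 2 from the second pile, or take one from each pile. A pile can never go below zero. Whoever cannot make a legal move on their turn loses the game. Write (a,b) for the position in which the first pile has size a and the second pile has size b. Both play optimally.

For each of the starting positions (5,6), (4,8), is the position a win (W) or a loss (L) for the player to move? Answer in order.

Label each position W (a win for the player to move) or L (a loss). A position with no legal move is L; any other position is W exactly when some move reaches an L, and L when every move reaches a W.
No move ever increases a pile, so every position that can arise here has a ≤ 5 and b ≤ 8; it is enough to label the cells with 0 ≤ a ≤ 5 and 0 ≤ b ≤ 8.
Every move lowers a or b (never raises either), so fill the grid row by row in increasing a, and left to right within a row: each cell's successors are then already labelled.
      b=0  b=1  b=2  b=3  b=4  b=5  b=6  b=7  b=8
a=0:    L    W    W    L    W    W    L    W    W
a=1:    L    W    W    L    W    W    L    W    W
a=2:    W    W    L    W    W    L    W    W    L
a=3:    W    L    W    W    L    W    W    L    W
a=4:    W    L    W    W    L    W    W    L    W
a=5:    L    W    W    L    W    W    L    W    W
Cells with no legal move (terminal, hence L): (0,0), (1,0).
The remaining L cells, each justified by listing all of its moves:
(0,3): moves to (0,2)(W), (0,1)(W); every one is W ⇒ L
(0,6): moves to (0,5)(W), (0,4)(W); every one is W ⇒ L
(1,3): moves to (1,2)(W), (1,1)(W), (0,2)(W); every one is W ⇒ L
(1,6): moves to (1,5)(W), (1,4)(W), (0,5)(W); every one is W ⇒ L
(2,2): moves to (0,2)(W), (2,1)(W), (2,0)(W), (1,1)(W); every one is W ⇒ L
(2,5): moves to (0,5)(W), (2,4)(W), (2,3)(W), (1,4)(W); every one is W ⇒ L
(2,8): moves to (0,8)(W), (2,7)(W), (2,6)(W), (1,7)(W); every one is W ⇒ L
(3,1): moves to (1,1)(W), (0,1)(W), (3,0)(W), (2,0)(W); every one is W ⇒ L
(3,4): moves to (1,4)(W), (0,4)(W), (3,3)(W), (3,2)(W), (2,3)(W); every one is W ⇒ L
(3,7): moves to (1,7)(W), (0,7)(W), (3,6)(W), (3,5)(W), (2,6)(W); every one is W ⇒ L
(4,1): moves to (2,1)(W), (1,1)(W), (4,0)(W), (3,0)(W); every one is W ⇒ L
(4,4): moves to (2,4)(W), (1,4)(W), (4,3)(W), (4,2)(W), (3,3)(W); every one is W ⇒ L
(4,7): moves to (2,7)(W), (1,7)(W), (4,6)(W), (4,5)(W), (3,6)(W); every one is W ⇒ L
(5,0): moves to (3,0)(W), (2,0)(W); every one is W ⇒ L
(5,3): moves to (3,3)(W), (2,3)(W), (5,2)(W), (5,1)(W), (4,2)(W); every one is W ⇒ L
(5,6): moves to (3,6)(W), (2,6)(W), (5,5)(W), (5,4)(W), (4,5)(W); every one is W ⇒ L
Every other cell has at least one move into one of the L cells above, so it is W.
(5,6): one of the L cells justified above, so L
(4,8): the move to (2,8) reaches an L cell, so W

(5,6): L, (4,8): W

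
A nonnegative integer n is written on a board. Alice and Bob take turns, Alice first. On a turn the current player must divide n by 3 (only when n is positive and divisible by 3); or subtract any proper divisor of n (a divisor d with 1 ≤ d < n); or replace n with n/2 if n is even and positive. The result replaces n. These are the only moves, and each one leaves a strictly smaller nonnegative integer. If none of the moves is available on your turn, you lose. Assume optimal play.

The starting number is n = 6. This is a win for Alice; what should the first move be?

Positions with no move are L. A position that does have a move is losing for the player to move precisely when every available move leads to a winning position for the opponent. Fill in the labels:
n=0: no move → L
n=1: no move → L
n=2: reaches L-position 1 → W
n=3: reaches L-position 1 → W
n=4: only reaches 2(W), 3(W), all W → L
n=5: reaches L-position 4 → W
n=6: reaches L-position 4 → W
From 6, the L positions reachable in one move are: 4.

Move to 4.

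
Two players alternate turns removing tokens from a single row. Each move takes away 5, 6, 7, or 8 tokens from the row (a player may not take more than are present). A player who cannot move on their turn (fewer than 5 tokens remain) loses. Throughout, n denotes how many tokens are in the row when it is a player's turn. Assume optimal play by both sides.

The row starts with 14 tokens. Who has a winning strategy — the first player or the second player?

The second player wins.

Label each position W (a win for the player to move) or L (a loss). A position with no legal move is L; any other position is W exactly when some move reaches an L, and L when every move reaches a W.
n=0: no move → L
n=1: no move → L
n=2: no move → L
n=3: no move → L
n=4: no move → L
n=5: →0(L), so W
n=6: →1(L), so W
n=7: →2(L), so W
n=8: →3(L), so W
n=9: →4(L), so W
n=10: →4(L), so W
n=11: →4(L), so W
n=12: →4(L), so W
n=13: →8(W), 7(W), 6(W), 5(W) — all W, so L
n=14: →9(W), 8(W), 7(W), 6(W) — all W, so L
The starting position 14 is L: whatever the player to move does, the opponent receives a W position.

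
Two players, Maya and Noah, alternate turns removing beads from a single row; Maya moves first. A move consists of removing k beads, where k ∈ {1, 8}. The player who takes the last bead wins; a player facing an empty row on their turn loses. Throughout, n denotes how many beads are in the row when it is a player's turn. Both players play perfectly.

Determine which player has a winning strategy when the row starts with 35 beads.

Build the W/L table. Terminal = L. A non-terminal position is W if it has a move to some L; otherwise it is L.
n=0: no move → L
n=1: W (go to 0, an L position)
n=2: L (sole option 1(W) is W)
n=3: W (go to 2, an L position)
n=4: L (sole option 3(W) is W)
n=5: W (go to 4, an L position)
n=6: L (sole option 5(W) is W)
n=7: W (go to 6, an L position)
n=8: W (go to 0, an L position)
n=9: L (options 8(W), 1(W) are all W)
n=10: W (go to 9, an L position)
n=11: L (options 10(W), 3(W) are all W)
n=12: W (go to 11, an L position)
n=13: L (options 12(W), 5(W) are all W)
n=14: W (go to 13, an L position)
n=15: L (options 14(W), 7(W) are all W)
n=16: W (go to 15, an L position)
n=17: W (go to 9, an L position)
n=18: L (options 17(W), 10(W) are all W)
n=19: W (go to 18, an L position)
n=20: L (options 19(W), 12(W) are all W)
n=21: W (go to 20, an L position)
n=22: L (options 21(W), 14(W) are all W)
n=23: W (go to 22, an L position)
n=24: L (options 23(W), 16(W) are all W)
n=25: W (go to 24, an L position)
n=26: W (go to 18, an L position)
n=27: L (options 26(W), 19(W) are all W)
n=28: W (go to 27, an L position)
n=29: L (options 28(W), 21(W) are all W)
n=30: W (go to 29, an L position)
n=31: L (options 30(W), 23(W) are all W)
n=32: W (go to 31, an L position)
n=33: L (options 32(W), 25(W) are all W)
n=34: W (go to 33, an L position)
n=35: W (go to 27, an L position)
From 35 Maya can remove 8, leaving 27, reaching an L position.

Maya wins.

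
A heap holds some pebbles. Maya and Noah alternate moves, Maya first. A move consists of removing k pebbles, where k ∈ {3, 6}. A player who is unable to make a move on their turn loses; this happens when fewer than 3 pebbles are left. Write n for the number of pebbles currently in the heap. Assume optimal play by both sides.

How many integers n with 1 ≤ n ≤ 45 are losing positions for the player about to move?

15

Classify positions by backward induction: terminal positions (no move available) are L. From any other position, the mover wins iff some move reaches an L.
n=0: no move → L
n=1: no move → L
n=2: no move → L
n=3: →0(L), so W
n=4: →1(L), so W
n=5: →2(L), so W
n=6: →0(L), so W
n=7: →1(L), so W
n=8: →2(L), so W
n=9: →6(W), 3(W) — all W, so L
n=10: →7(W), 4(W) — all W, so L
n=11: →8(W), 5(W) — all W, so L
n=12: →9(L), so W
n=13: →10(L), so W
n=14: →11(L), so W
n=15: →9(L), so W
n=16: →10(L), so W
n=17: →11(L), so W
n=18: →15(W), 12(W) — all W, so L
n=19: →16(W), 13(W) — all W, so L
n=20: →17(W), 14(W) — all W, so L
n=21: →18(L), so W
n=22: →19(L), so W
n=23: →20(L), so W
n=24: →18(L), so W
n=25: →19(L), so W
n=26: →20(L), so W
n=27: →24(W), 21(W) — all W, so L
n=28: →25(W), 22(W) — all W, so L
n=29: →26(W), 23(W) — all W, so L
n=30: →27(L), so W
n=31: →28(L), so W
n=32: →29(L), so W
n=33: →27(L), so W
n=34: →28(L), so W
n=35: →29(L), so W
n=36: →33(W), 30(W) — all W, so L
n=37: →34(W), 31(W) — all W, so L
n=38: →35(W), 32(W) — all W, so L
n=39: →36(L), so W
n=40: →37(L), so W
n=41: →38(L), so W
n=42: →36(L), so W
n=43: →37(L), so W
n=44: →38(L), so W
n=45: →42(W), 39(W) — all W, so L
L entries with 1 ≤ n ≤ 45 (n=0 is outside the asked range and is not counted): n = 1, 2, 9, 10, 11, 18, 19, 20, 27, 28, 29, 36, 37, 38, 45; that makes 15.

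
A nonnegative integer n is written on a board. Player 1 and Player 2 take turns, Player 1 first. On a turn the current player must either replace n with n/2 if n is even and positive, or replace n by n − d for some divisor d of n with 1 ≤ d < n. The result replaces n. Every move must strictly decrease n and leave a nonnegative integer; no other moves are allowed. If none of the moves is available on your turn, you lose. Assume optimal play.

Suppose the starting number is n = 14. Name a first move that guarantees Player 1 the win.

Compute win/loss labels from the base case upward. A position with no move is L. Any other position is W if it can reach an L in one move, else L.
n=0: no move → L
n=1: no move → L
n=2: can move to 1, which is L ⇒ W
n=3: the only move is to 2(W), a W ⇒ L
n=4: can move to 3, which is L ⇒ W
n=5: the only move is to 4(W), a W ⇒ L
n=6: can move to 3, which is L ⇒ W
n=7: the only move is to 6(W), a W ⇒ L
n=8: can move to 7, which is L ⇒ W
n=9: moves to 6(W), 8(W); every one is W ⇒ L
n=10: can move to 5, which is L ⇒ W
n=11: the only move is to 10(W), a W ⇒ L
n=12: can move to 9, which is L ⇒ W
n=13: the only move is to 12(W), a W ⇒ L
n=14: can move to 7, which is L ⇒ W
From 14, the L positions reachable in one move are: 7, 13. Any move reaching one of these is winning.

Move to 7.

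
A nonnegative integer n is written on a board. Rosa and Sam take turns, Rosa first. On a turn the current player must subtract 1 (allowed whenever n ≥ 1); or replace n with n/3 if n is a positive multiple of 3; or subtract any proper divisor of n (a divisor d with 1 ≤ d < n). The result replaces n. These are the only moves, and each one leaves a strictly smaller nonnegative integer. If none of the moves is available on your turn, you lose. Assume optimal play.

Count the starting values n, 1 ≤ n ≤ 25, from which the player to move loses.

10

Positions with no move are L. A position that does have a move is losing for the player to move precisely when every available move leads to a winning position for the opponent. Fill in the labels:
n=0: no move → L
n=1: →0(L), so W
n=2: →1(W) only, which is W, so L
n=3: →2(L), so W
n=4: →2(L), so W
n=5: →4(W) only, which is W, so L
n=6: →2(L), so W
n=7: →6(W) only, which is W, so L
n=8: →7(L), so W
n=9: →3(W), 6(W), 8(W) — all W, so L
n=10: →5(L), so W
n=11: →10(W) only, which is W, so L
n=12: →9(L), so W
n=13: →12(W) only, which is W, so L
n=14: →7(L), so W
n=15: →5(L), so W
n=16: →8(W), 12(W), 14(W), 15(W) — all W, so L
n=17: →16(L), so W
n=18: →9(L), so W
n=19: →18(W) only, which is W, so L
n=20: →16(L), so W
n=21: →7(L), so W
n=22: →11(L), so W
n=23: →22(W) only, which is W, so L
n=24: →16(L), so W
n=25: →20(W), 24(W) — all W, so L
L entries with 1 ≤ n ≤ 25 (n=0 is outside the asked range and is not counted): n = 2, 5, 7, 9, 11, 13, 16, 19, 23, 25; that makes 10.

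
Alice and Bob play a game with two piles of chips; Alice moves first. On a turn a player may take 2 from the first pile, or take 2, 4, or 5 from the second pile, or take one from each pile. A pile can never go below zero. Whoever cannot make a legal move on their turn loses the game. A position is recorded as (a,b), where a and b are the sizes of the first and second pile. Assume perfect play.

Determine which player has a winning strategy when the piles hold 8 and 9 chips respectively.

Positions with no move are L. A position that does have a move is losing for the player to move precisely when every available move leads to a winning position for the opponent. Fill in the labels:
No move ever increases a pile, so every position that can arise here has a ≤ 8 and b ≤ 9; it is enough to label the cells with 0 ≤ a ≤ 8 and 0 ≤ b ≤ 9.
Every move lowers a or b (never raises either), so fill the grid row by row in increasing a, and left to right within a row: each cell's successors are then already labelled.
      b=0  b=1  b=2  b=3  b=4  b=5  b=6  b=7  b=8  b=9
a=0:    L    L    W    W    W    W    W    L    L    W
a=1:    L    W    W    L    W    W    L    W    W    W
a=2:    W    W    L    L    W    W    W    W    W    L
a=3:    W    L    L    W    W    W    W    W    L    L
a=4:    L    L    W    W    W    W    W    L    L    W
a=5:    L    W    W    L    W    W    L    W    W    W
a=6:    W    W    L    L    W    W    W    W    W    L
a=7:    W    L    L    W    W    W    W    W    L    L
a=8:    L    L    W    W    W    W    W    L    L    W
Cells with no legal move (terminal, hence L): (0,0), (0,1), (1,0).
The remaining L cells, each justified by listing all of its moves:
(0,7): only reaches (0,5)(W), (0,3)(W), (0,2)(W), all W → L
(0,8): only reaches (0,6)(W), (0,4)(W), (0,3)(W), all W → L
(1,3): only reaches (1,1)(W), (0,2)(W), all W → L
(1,6): only reaches (1,4)(W), (1,2)(W), (1,1)(W), (0,5)(W), all W → L
(2,2): only reaches (0,2)(W), (2,0)(W), (1,1)(W), all W → L
(2,3): only reaches (0,3)(W), (2,1)(W), (1,2)(W), all W → L
(2,9): only reaches (0,9)(W), (2,7)(W), (2,5)(W), (2,4)(W), (1,8)(W), all W → L
(3,1): only reaches (1,1)(W), (2,0)(W), all W → L
(3,2): only reaches (1,2)(W), (3,0)(W), (2,1)(W), all W → L
(3,8): only reaches (1,8)(W), (3,6)(W), (3,4)(W), (3,3)(W), (2,7)(W), all W → L
(3,9): only reaches (1,9)(W), (3,7)(W), (3,5)(W), (3,4)(W), (2,8)(W), all W → L
(4,0): only reaches (2,0)(W), which is W → L
(4,1): only reaches (2,1)(W), (3,0)(W), all W → L
(4,7): only reaches (2,7)(W), (4,5)(W), (4,3)(W), (4,2)(W), (3,6)(W), all W → L
(4,8): only reaches (2,8)(W), (4,6)(W), (4,4)(W), (4,3)(W), (3,7)(W), all W → L
(5,0): only reaches (3,0)(W), which is W → L
(5,3): only reaches (3,3)(W), (5,1)(W), (4,2)(W), all W → L
(5,6): only reaches (3,6)(W), (5,4)(W), (5,2)(W), (5,1)(W), (4,5)(W), all W → L
(6,2): only reaches (4,2)(W), (6,0)(W), (5,1)(W), all W → L
(6,3): only reaches (4,3)(W), (6,1)(W), (5,2)(W), all W → L
(6,9): only reaches (4,9)(W), (6,7)(W), (6,5)(W), (6,4)(W), (5,8)(W), all W → L
(7,1): only reaches (5,1)(W), (6,0)(W), all W → L
(7,2): only reaches (5,2)(W), (7,0)(W), (6,1)(W), all W → L
(7,8): only reaches (5,8)(W), (7,6)(W), (7,4)(W), (7,3)(W), (6,7)(W), all W → L
(7,9): only reaches (5,9)(W), (7,7)(W), (7,5)(W), (7,4)(W), (6,8)(W), all W → L
(8,0): only reaches (6,0)(W), which is W → L
(8,1): only reaches (6,1)(W), (7,0)(W), all W → L
(8,7): only reaches (6,7)(W), (8,5)(W), (8,3)(W), (8,2)(W), (7,6)(W), all W → L
(8,8): only reaches (6,8)(W), (8,6)(W), (8,4)(W), (8,3)(W), (7,7)(W), all W → L
Every other cell has at least one move into one of the L cells above, so it is W.
From (8,9) Alice can move to (6,9), reaching an L position.

Alice wins.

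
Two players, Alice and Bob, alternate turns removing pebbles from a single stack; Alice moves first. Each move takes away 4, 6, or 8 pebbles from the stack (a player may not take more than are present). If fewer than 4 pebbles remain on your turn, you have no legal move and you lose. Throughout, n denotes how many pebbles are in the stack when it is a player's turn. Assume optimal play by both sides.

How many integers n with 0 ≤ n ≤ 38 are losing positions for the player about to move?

Compute win/loss labels from the base case upward. A position with no move is L. Any other position is W if it can reach an L in one move, else L.
n=0: no move → L
n=1: no move → L
n=2: no move → L
n=3: no move → L
n=4: W (go to 0, an L position)
n=5: W (go to 1, an L position)
n=6: W (go to 2, an L position)
n=7: W (go to 3, an L position)
n=8: W (go to 2, an L position)
n=9: W (go to 3, an L position)
n=10: W (go to 2, an L position)
n=11: W (go to 3, an L position)
n=12: L (options 8(W), 6(W), 4(W) are all W)
n=13: L (options 9(W), 7(W), 5(W) are all W)
n=14: L (options 10(W), 8(W), 6(W) are all W)
n=15: L (options 11(W), 9(W), 7(W) are all W)
n=16: W (go to 12, an L position)
n=17: W (go to 13, an L position)
n=18: W (go to 14, an L position)
n=19: W (go to 15, an L position)
n=20: W (go to 14, an L position)
n=21: W (go to 15, an L position)
n=22: W (go to 14, an L position)
n=23: W (go to 15, an L position)
n=24: L (options 20(W), 18(W), 16(W) are all W)
n=25: L (options 21(W), 19(W), 17(W) are all W)
n=26: L (options 22(W), 20(W), 18(W) are all W)
n=27: L (options 23(W), 21(W), 19(W) are all W)
n=28: W (go to 24, an L position)
n=29: W (go to 25, an L position)
n=30: W (go to 26, an L position)
n=31: W (go to 27, an L position)
n=32: W (go to 26, an L position)
n=33: W (go to 27, an L position)
n=34: W (go to 26, an L position)
n=35: W (go to 27, an L position)
n=36: L (options 32(W), 30(W), 28(W) are all W)
n=37: L (options 33(W), 31(W), 29(W) are all W)
n=38: L (options 34(W), 32(W), 30(W) are all W)
L entries with 0 ≤ n ≤ 38: n = 0, 1, 2, 3, 12, 13, 14, 15, 24, 25, 26, 27, 36, 37, 38; that makes 15.

15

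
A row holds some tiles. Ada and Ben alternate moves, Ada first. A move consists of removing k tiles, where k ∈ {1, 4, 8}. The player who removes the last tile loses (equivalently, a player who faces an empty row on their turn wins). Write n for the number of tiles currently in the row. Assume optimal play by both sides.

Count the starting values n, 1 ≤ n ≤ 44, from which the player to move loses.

Use the standard recursion: the mover wins at a terminal position; elsewhere, the mover wins exactly when some move hands the opponent an L position.
n=0: no move; the opponent has just taken the last tile and therefore loses → W
n=1: only reaches 0(W), which is W → L
n=2: reaches L-position 1 → W
n=3: only reaches 2(W), which is W → L
n=4: reaches L-position 3 → W
n=5: reaches L-position 1 → W
n=6: only reaches 5(W), 2(W), all W → L
n=7: reaches L-position 6 → W
n=8: only reaches 7(W), 4(W), 0(W), all W → L
n=9: reaches L-position 8 → W
n=10: reaches L-position 6 → W
n=11: reaches L-position 3 → W
n=12: reaches L-position 8 → W
n=13: only reaches 12(W), 9(W), 5(W), all W → L
n=14: reaches L-position 13 → W
n=15: only reaches 14(W), 11(W), 7(W), all W → L
n=16: reaches L-position 15 → W
n=17: reaches L-position 13 → W
n=18: only reaches 17(W), 14(W), 10(W), all W → L
n=19: reaches L-position 18 → W
n=20: only reaches 19(W), 16(W), 12(W), all W → L
n=21: reaches L-position 20 → W
n=22: reaches L-position 18 → W
n=23: reaches L-position 15 → W
n=24: reaches L-position 20 → W
n=25: only reaches 24(W), 21(W), 17(W), all W → L
n=26: reaches L-position 25 → W
n=27: only reaches 26(W), 23(W), 19(W), all W → L
n=28: reaches L-position 27 → W
n=29: reaches L-position 25 → W
n=30: only reaches 29(W), 26(W), 22(W), all W → L
n=31: reaches L-position 30 → W
n=32: only reaches 31(W), 28(W), 24(W), all W → L
n=33: reaches L-position 32 → W
n=34: reaches L-position 30 → W
n=35: reaches L-position 27 → W
n=36: reaches L-position 32 → W
n=37: only reaches 36(W), 33(W), 29(W), all W → L
n=38: reaches L-position 37 → W
n=39: only reaches 38(W), 35(W), 31(W), all W → L
n=40: reaches L-position 39 → W
n=41: reaches L-position 37 → W
n=42: only reaches 41(W), 38(W), 34(W), all W → L
n=43: reaches L-position 42 → W
n=44: only reaches 43(W), 40(W), 36(W), all W → L
L entries with 1 ≤ n ≤ 44 (the range starts at n=1): n = 1, 3, 6, 8, 13, 15, 18, 20, 25, 27, 30, 32, 37, 39, 42, 44; that makes 16.

16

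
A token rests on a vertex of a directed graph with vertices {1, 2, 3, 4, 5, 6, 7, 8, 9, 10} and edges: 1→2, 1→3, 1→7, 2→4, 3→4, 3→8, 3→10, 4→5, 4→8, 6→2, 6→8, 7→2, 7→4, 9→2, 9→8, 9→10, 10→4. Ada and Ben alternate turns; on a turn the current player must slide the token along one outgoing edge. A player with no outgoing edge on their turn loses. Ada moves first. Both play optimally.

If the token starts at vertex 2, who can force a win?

Ben wins.

Work bottom-up. With no move the player to move loses. Otherwise the position is W if at least one move leads to an L position for the opponent, and L if every move leads to a W.
Every edge goes from a vertex to one that appears earlier in the order 5, 8, 4, 2, 10, 9, 7, 6, 3, 1, so processing vertices in that order labels each vertex after all of its successors.
5: no outgoing edge → L
8: no outgoing edge → L
4: reaches L-position 8 → W
2: only reaches 4(W), which is W → L
10: only reaches 4(W), which is W → L
9: reaches L-position 10 → W
7: reaches L-position 2 → W
6: reaches L-position 2 → W
3: reaches L-position 10 → W
1: reaches L-position 2 → W
The starting position 2 is L: whatever Ada does, the opponent receives a W position.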